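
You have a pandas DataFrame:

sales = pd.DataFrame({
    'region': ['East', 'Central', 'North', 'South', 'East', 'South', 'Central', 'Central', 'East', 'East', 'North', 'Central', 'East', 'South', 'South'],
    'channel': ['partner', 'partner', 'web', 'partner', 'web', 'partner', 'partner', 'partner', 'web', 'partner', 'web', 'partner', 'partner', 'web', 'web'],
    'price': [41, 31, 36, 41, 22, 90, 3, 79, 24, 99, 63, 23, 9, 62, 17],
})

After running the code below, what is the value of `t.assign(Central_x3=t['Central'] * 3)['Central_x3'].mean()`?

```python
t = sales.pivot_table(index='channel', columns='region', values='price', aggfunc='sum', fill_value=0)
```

204.0

pivot: rows=channel, cols=region, sum(price):
region   Central  East  North  South
channel                             
partner      136   149      0    131
web            0    46     99     79
add column Central_x3 = t['Central'] * 3:
region   Central  East  North  South  Central_x3
channel                                         
partner      136   149      0    131         408
web            0    46     99     79           0
Hence 204.0.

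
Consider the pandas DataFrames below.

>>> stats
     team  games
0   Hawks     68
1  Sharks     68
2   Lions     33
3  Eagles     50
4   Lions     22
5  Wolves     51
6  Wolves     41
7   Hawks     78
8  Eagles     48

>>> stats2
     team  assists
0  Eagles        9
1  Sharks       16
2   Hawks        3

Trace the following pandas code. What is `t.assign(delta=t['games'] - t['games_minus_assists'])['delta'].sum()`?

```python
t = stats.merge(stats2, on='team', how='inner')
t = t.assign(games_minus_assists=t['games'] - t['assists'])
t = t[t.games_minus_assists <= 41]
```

merge on 'team' (how='inner') → 5 rows:
     team  games  assists
0   Hawks     68        3
1  Sharks     68       16
2  Eagles     50        9
3   Hawks     78        3
4  Eagles     48        9
add column games_minus_assists = t['games'] - t['assists']:
     team  games  assists  games_minus_assists
0   Hawks     68        3                   65
1  Sharks     68       16                   52
2  Eagles     50        9                   41
3   Hawks     78        3                   75
4  Eagles     48        9                   39
filter rows where games_minus_assists <= 41:
     team  games  assists  games_minus_assists
2  Eagles     50        9                   41
4  Eagles     48        9                   39
add column delta = t['games'] - t['games_minus_assists']:
     team  games  assists  games_minus_assists  delta
2  Eagles     50        9                   41      9
4  Eagles     48        9                   39      9
Finally, sum of column 'delta' = 18.

18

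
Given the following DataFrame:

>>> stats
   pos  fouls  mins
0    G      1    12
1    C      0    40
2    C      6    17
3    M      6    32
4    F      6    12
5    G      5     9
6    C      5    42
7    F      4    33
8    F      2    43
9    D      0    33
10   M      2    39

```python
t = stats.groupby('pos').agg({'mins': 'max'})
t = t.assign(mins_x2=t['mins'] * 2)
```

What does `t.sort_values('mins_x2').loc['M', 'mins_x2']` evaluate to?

78

group by pos, max of mins:
     mins
pos      
C      42
D      33
F      43
G      12
M      39
add column mins_x2 = t['mins'] * 2:
     mins  mins_x2
pos               
C      42       84
D      33       66
F      43       86
G      12       24
M      39       78
sort by mins_x2:
     mins  mins_x2
pos               
G      12       24
D      33       66
M      39       78
C      42       84
F      43       86
Then the value at row 'M', column 'mins_x2': 78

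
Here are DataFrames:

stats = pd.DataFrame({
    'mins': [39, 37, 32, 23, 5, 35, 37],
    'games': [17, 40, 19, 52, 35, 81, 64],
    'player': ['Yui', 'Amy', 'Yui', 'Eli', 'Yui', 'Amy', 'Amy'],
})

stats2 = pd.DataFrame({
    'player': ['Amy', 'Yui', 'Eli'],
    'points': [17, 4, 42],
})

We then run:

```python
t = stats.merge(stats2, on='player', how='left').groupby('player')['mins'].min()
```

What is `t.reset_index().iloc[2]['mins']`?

5

merge on 'player' (how='left') → 7 rows:
   mins  games player  points
0    39     17    Yui       4
1    37     40    Amy      17
2    32     19    Yui       4
3    23     52    Eli      42
4     5     35    Yui       4
5    35     81    Amy      17
6    37     64    Amy      17
group by player, min of mins:
player
Amy    35
Eli    23
Yui     5
Name: mins, dtype: int64
reset_index():
  player  mins
0    Amy    35
1    Eli    23
2    Yui     5
Then the value at position 2, column 'mins': 5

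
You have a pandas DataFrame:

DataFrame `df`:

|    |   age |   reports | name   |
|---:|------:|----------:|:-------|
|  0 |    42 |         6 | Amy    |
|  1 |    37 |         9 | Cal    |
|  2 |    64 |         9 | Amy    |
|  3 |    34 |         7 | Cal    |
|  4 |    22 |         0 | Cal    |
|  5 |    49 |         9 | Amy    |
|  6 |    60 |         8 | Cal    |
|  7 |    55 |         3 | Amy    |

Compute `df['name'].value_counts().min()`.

4

value_counts of name:
name
Amy    4
Cal    4
Name: count, dtype: int64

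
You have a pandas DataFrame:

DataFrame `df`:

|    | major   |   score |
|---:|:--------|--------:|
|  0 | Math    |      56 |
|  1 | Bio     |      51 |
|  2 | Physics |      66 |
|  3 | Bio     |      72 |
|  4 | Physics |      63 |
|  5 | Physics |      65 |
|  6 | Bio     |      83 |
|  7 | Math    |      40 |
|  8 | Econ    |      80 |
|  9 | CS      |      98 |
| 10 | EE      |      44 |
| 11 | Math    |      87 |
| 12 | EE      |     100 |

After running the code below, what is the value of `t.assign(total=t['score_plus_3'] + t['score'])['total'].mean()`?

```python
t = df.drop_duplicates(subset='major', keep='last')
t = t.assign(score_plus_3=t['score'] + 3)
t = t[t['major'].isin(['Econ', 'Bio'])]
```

166.0

drop duplicate major (keep=last):
      major  score
5   Physics     65
6       Bio     83
8      Econ     80
9        CS     98
11     Math     87
12       EE    100
add column score_plus_3 = t['score'] + 3:
      major  score  score_plus_3
5   Physics     65            68
6       Bio     83            86
8      Econ     80            83
9        CS     98           101
11     Math     87            90
12       EE    100           103
filter rows where major in ['Econ', 'Bio']:
  major  score  score_plus_3
6   Bio     83            86
8  Econ     80            83
add column total = t['score_plus_3'] + t['score']:
  major  score  score_plus_3  total
6   Bio     83            86    169
8  Econ     80            83    163
Reading off the mean of column 'total', we get 166.0.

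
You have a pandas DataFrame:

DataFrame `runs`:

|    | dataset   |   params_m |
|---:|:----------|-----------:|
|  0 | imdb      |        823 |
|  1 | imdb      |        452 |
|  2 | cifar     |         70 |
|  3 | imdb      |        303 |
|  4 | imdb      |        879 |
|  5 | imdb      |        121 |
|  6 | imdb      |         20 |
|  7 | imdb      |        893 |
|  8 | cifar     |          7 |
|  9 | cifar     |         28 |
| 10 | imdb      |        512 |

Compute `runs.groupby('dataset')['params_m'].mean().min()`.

group by dataset, mean of params_m:
dataset
cifar     35.000
imdb     500.375
Name: params_m, dtype: float64
The min of the resulting series is 35.0.

35.0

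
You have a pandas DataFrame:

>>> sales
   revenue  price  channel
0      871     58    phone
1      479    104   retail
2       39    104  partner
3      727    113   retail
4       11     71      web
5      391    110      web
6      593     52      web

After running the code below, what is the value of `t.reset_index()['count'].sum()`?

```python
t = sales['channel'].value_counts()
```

value_counts of channel:
channel
web        3
retail     2
phone      1
partner    1
Name: count, dtype: int64
reset_index():
   channel  count
0      web      3
1   retail      2
2    phone      1
3  partner      1
The sum of column 'count' is 7.

7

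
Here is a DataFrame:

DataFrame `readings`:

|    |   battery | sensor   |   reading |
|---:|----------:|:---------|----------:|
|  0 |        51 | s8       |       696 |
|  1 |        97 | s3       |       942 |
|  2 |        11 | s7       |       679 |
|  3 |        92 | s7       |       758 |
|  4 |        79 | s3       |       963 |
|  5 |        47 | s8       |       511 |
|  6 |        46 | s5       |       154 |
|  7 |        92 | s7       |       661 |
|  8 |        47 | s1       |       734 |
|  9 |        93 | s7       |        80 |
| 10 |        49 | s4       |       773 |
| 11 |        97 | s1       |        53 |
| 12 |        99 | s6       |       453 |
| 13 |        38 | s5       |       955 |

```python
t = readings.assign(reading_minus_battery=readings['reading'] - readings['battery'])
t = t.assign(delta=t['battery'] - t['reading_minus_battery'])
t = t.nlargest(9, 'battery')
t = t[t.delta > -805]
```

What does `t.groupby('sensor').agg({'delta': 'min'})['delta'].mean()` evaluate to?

-450.833333333

add column reading_minus_battery = readings['reading'] - readings['battery']:
    battery sensor  reading  reading_minus_battery
0        51     s8      696                    645
1        97     s3      942                    845
2        11     s7      679                    668
3        92     s7      758                    666
4        79     s3      963                    884
5        47     s8      511                    464
6        46     s5      154                    108
7        92     s7      661                    569
8        47     s1      734                    687
9        93     s7       80                    -13
10       49     s4      773                    724
11       97     s1       53                    -44
12       99     s6      453                    354
13       38     s5      955                    917
add column delta = t['battery'] - t['reading_minus_battery']:
    battery sensor  reading  reading_minus_battery  delta
0        51     s8      696                    645   -594
1        97     s3      942                    845   -748
2        11     s7      679                    668   -657
3        92     s7      758                    666   -574
4        79     s3      963                    884   -805
5        47     s8      511                    464   -417
6        46     s5      154                    108    -62
7        92     s7      661                    569   -477
8        47     s1      734                    687   -640
9        93     s7       80                    -13    106
10       49     s4      773                    724   -675
11       97     s1       53                    -44    141
12       99     s6      453                    354   -255
13       38     s5      955                    917   -879
take 9 rows with largest battery:
    battery sensor  reading  reading_minus_battery  delta
12       99     s6      453                    354   -255
1        97     s3      942                    845   -748
11       97     s1       53                    -44    141
9        93     s7       80                    -13    106
3        92     s7      758                    666   -574
7        92     s7      661                    569   -477
4        79     s3      963                    884   -805
0        51     s8      696                    645   -594
10       49     s4      773                    724   -675
filter rows where delta > -805:
    battery sensor  reading  reading_minus_battery  delta
12       99     s6      453                    354   -255
1        97     s3      942                    845   -748
11       97     s1       53                    -44    141
9        93     s7       80                    -13    106
3        92     s7      758                    666   -574
7        92     s7      661                    569   -477
0        51     s8      696                    645   -594
10       49     s4      773                    724   -675
group by sensor, min of delta:
        delta
sensor       
s1        141
s3       -748
s4       -675
s6       -255
s7       -574
s8       -594
Hence -450.833333333.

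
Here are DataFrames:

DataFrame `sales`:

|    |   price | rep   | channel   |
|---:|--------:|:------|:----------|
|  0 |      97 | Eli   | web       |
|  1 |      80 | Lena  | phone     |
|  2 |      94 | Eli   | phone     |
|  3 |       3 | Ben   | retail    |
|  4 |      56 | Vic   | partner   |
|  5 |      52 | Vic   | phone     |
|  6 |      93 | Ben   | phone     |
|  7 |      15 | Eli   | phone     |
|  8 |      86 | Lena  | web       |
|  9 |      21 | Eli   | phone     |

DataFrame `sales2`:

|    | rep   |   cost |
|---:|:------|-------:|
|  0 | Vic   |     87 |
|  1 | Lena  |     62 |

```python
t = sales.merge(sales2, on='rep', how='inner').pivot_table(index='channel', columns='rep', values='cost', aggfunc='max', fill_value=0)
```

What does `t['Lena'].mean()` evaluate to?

41.3333333333

merge on 'rep' (how='inner') → 4 rows:
   price   rep  channel  cost
0     80  Lena    phone    62
1     56   Vic  partner    87
2     52   Vic    phone    87
3     86  Lena      web    62
pivot: rows=channel, cols=rep, max(cost):
rep      Lena  Vic
channel           
partner     0   87
phone      62   87
web        62    0
Reading off the mean of column 'Lena', we get 41.3333333333.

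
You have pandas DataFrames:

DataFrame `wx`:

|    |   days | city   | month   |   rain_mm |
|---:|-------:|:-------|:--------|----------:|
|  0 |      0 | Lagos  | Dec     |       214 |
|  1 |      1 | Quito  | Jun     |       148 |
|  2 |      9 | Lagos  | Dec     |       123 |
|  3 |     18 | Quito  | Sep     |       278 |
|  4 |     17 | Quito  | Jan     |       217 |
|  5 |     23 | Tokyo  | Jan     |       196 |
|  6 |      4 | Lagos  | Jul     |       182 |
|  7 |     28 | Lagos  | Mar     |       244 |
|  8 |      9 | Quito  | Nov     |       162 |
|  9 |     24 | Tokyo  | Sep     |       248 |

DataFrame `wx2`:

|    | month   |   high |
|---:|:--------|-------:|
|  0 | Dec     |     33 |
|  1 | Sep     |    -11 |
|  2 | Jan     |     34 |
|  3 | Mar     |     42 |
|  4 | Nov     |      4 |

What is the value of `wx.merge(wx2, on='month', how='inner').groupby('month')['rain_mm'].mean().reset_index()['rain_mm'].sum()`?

merge on 'month' (how='inner') → 8 rows:
   days   city month  rain_mm  high
0     0  Lagos   Dec      214    33
1     9  Lagos   Dec      123    33
2    18  Quito   Sep      278   -11
3    17  Quito   Jan      217    34
4    23  Tokyo   Jan      196    34
5    28  Lagos   Mar      244    42
6     9  Quito   Nov      162     4
7    24  Tokyo   Sep      248   -11
group by month, mean of rain_mm:
month
Dec    168.5
Jan    206.5
Mar    244.0
Nov    162.0
Sep    263.0
Name: rain_mm, dtype: float64
reset_index():
  month  rain_mm
0   Dec    168.5
1   Jan    206.5
2   Mar    244.0
3   Nov    162.0
4   Sep    263.0
Reading off the sum of column 'rain_mm', we get 1044.0.

1044.0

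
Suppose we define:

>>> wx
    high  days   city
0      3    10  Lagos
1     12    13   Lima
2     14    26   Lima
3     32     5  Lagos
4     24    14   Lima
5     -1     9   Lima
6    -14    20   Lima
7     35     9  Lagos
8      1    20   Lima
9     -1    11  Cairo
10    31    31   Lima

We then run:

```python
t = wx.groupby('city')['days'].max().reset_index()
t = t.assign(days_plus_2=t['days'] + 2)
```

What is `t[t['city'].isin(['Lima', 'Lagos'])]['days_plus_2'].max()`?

group by city, max of days:
city
Cairo    11
Lagos    10
Lima     31
Name: days, dtype: int64
reset_index():
    city  days
0  Cairo    11
1  Lagos    10
2   Lima    31
add column days_plus_2 = t['days'] + 2:
    city  days  days_plus_2
0  Cairo    11           13
1  Lagos    10           12
2   Lima    31           33
filter rows where city in ['Lima', 'Lagos']:
    city  days  days_plus_2
1  Lagos    10           12
2   Lima    31           33
The max of column 'days_plus_2' is 33.

33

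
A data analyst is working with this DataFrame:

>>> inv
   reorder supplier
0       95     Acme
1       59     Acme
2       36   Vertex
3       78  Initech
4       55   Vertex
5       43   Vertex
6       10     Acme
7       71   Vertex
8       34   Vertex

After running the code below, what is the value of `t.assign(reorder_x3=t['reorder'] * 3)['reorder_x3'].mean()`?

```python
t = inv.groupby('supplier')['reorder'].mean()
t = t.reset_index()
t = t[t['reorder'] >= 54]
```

199.0

group by supplier, mean of reorder:
supplier
Acme       54.666667
Initech    78.000000
Vertex     47.800000
Name: reorder, dtype: float64
reset_index():
  supplier    reorder
0     Acme  54.666667
1  Initech  78.000000
2   Vertex  47.800000
filter rows where reorder >= 54:
  supplier    reorder
0     Acme  54.666667
1  Initech  78.000000
add column reorder_x3 = t['reorder'] * 3:
  supplier    reorder  reorder_x3
0     Acme  54.666667       164.0
1  Initech  78.000000       234.0
mean of column 'reorder_x3' → 199.0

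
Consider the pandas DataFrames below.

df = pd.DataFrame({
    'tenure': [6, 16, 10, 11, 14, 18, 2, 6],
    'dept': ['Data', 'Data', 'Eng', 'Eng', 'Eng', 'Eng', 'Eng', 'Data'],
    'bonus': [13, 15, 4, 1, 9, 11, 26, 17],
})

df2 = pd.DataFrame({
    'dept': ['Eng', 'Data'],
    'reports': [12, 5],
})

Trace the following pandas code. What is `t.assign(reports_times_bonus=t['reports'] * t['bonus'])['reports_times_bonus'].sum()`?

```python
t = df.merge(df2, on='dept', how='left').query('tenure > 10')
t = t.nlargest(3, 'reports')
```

252

merge on 'dept' (how='left') → 8 rows:
   tenure  dept  bonus  reports
0       6  Data     13        5
1      16  Data     15        5
2      10   Eng      4       12
3      11   Eng      1       12
4      14   Eng      9       12
5      18   Eng     11       12
6       2   Eng     26       12
7       6  Data     17        5
filter rows where tenure > 10:
   tenure  dept  bonus  reports
1      16  Data     15        5
3      11   Eng      1       12
4      14   Eng      9       12
5      18   Eng     11       12
take 3 rows with largest reports:
   tenure dept  bonus  reports
3      11  Eng      1       12
4      14  Eng      9       12
5      18  Eng     11       12
add column reports_times_bonus = t['reports'] * t['bonus']:
   tenure dept  bonus  reports  reports_times_bonus
3      11  Eng      1       12                   12
4      14  Eng      9       12                  108
5      18  Eng     11       12                  132
Taking the sum of column 'reports_times_bonus' gives 252.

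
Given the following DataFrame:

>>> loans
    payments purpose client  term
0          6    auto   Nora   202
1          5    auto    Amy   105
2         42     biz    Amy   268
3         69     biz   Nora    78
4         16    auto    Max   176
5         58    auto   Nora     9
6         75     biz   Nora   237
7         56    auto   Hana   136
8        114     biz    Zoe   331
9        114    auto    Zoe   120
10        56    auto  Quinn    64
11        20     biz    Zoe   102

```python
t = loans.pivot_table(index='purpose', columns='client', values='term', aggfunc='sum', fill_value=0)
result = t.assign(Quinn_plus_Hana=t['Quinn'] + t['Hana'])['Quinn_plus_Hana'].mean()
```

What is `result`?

100.0

pivot: rows=purpose, cols=client, sum(term):
client   Amy  Hana  Max  Nora  Quinn  Zoe
purpose                                  
auto     105   136  176   211     64  120
biz      268     0    0   315      0  433
add column Quinn_plus_Hana = t['Quinn'] + t['Hana']:
client   Amy  Hana  Max  Nora  Quinn  Zoe  Quinn_plus_Hana
purpose                                                   
auto     105   136  176   211     64  120              200
biz      268     0    0   315      0  433                0
Reading off the mean of column 'Quinn_plus_Hana', we get 100.0.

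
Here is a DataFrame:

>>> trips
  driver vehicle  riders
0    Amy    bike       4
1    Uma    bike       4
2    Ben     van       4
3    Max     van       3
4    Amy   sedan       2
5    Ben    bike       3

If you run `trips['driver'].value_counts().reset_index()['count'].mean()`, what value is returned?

1.5

value_counts of driver:
driver
Amy    2
Ben    2
Uma    1
Max    1
Name: count, dtype: int64
reset_index():
  driver  count
0    Amy      2
1    Ben      2
2    Uma      1
3    Max      1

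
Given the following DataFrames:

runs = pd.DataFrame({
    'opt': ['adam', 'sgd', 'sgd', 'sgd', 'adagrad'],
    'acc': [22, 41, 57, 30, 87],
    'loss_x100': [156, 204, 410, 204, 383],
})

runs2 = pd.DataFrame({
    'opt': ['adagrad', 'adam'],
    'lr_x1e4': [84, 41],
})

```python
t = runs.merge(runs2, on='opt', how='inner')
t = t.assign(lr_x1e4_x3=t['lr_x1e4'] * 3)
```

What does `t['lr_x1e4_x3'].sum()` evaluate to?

375

merge on 'opt' (how='inner') → 2 rows:
       opt  acc  loss_x100  lr_x1e4
0     adam   22        156       41
1  adagrad   87        383       84
add column lr_x1e4_x3 = t['lr_x1e4'] * 3:
       opt  acc  loss_x100  lr_x1e4  lr_x1e4_x3
0     adam   22        156       41         123
1  adagrad   87        383       84         252
Then the sum of column 'lr_x1e4_x3': 375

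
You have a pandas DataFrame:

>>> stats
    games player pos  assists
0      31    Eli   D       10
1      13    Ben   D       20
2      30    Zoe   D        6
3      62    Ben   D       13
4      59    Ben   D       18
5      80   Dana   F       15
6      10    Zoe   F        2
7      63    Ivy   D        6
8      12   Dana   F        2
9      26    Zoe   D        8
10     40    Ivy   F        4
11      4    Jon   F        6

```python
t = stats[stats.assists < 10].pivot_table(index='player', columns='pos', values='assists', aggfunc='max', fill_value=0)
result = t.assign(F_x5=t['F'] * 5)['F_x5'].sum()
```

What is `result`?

70

filter rows where assists < 10:
    games player pos  assists
2      30    Zoe   D        6
6      10    Zoe   F        2
7      63    Ivy   D        6
8      12   Dana   F        2
9      26    Zoe   D        8
10     40    Ivy   F        4
11      4    Jon   F        6
pivot: rows=player, cols=pos, max(assists):
pos     D  F
player      
Dana    0  2
Ivy     6  4
Jon     0  6
Zoe     8  2
add column F_x5 = t['F'] * 5:
pos     D  F  F_x5
player            
Dana    0  2    10
Ivy     6  4    20
Jon     0  6    30
Zoe     8  2    10
sum of column 'F_x5' → 70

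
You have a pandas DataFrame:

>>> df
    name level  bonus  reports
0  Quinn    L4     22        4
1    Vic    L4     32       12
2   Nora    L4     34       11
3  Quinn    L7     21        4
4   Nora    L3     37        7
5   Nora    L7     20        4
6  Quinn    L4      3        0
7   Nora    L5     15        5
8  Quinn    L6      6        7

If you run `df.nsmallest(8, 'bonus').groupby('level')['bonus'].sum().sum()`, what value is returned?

take 8 rows with smallest bonus:
    name level  bonus  reports
6  Quinn    L4      3        0
8  Quinn    L6      6        7
7   Nora    L5     15        5
5   Nora    L7     20        4
3  Quinn    L7     21        4
0  Quinn    L4     22        4
1    Vic    L4     32       12
2   Nora    L4     34       11
group by level, sum of bonus:
level
L4    91
L5    15
L6     6
L7    41
Name: bonus, dtype: int64
Hence 153.

153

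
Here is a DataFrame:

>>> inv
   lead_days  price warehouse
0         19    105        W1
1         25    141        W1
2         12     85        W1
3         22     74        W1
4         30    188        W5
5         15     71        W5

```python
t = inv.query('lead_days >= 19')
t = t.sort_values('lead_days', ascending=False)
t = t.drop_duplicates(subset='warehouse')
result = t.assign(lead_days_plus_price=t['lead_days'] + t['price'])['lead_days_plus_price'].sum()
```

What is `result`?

filter rows where lead_days >= 19:
   lead_days  price warehouse
0         19    105        W1
1         25    141        W1
3         22     74        W1
4         30    188        W5
sort by lead_days descending:
   lead_days  price warehouse
4         30    188        W5
1         25    141        W1
3         22     74        W1
0         19    105        W1
drop duplicate warehouse (keep=first):
   lead_days  price warehouse
4         30    188        W5
1         25    141        W1
add column lead_days_plus_price = t['lead_days'] + t['price']:
   lead_days  price warehouse  lead_days_plus_price
4         30    188        W5                   218
1         25    141        W1                   166
Hence 384.

384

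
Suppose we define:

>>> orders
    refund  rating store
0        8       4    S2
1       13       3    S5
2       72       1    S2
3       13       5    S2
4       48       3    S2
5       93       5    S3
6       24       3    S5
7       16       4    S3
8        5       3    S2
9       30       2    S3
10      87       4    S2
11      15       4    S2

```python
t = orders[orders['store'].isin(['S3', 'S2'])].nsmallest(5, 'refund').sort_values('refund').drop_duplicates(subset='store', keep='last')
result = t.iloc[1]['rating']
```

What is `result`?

4

filter rows where store in ['S3', 'S2']:
    refund  rating store
0        8       4    S2
2       72       1    S2
3       13       5    S2
4       48       3    S2
5       93       5    S3
7       16       4    S3
8        5       3    S2
9       30       2    S3
10      87       4    S2
11      15       4    S2
take 5 rows with smallest refund:
    refund  rating store
8        5       3    S2
0        8       4    S2
3       13       5    S2
11      15       4    S2
7       16       4    S3
sort by refund:
    refund  rating store
8        5       3    S2
0        8       4    S2
3       13       5    S2
11      15       4    S2
7       16       4    S3
drop duplicate store (keep=last):
    refund  rating store
11      15       4    S2
7       16       4    S3
So iloc[1]['rating'] = 4.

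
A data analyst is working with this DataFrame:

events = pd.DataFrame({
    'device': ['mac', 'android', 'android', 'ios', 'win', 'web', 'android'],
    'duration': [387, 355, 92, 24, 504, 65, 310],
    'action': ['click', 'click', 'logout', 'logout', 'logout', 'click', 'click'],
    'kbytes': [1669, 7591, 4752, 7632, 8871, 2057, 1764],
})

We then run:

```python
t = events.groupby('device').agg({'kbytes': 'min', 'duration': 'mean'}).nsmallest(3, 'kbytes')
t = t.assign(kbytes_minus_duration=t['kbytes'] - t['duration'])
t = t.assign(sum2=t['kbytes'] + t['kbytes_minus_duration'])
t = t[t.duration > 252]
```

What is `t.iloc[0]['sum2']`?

group by device: min(kbytes), mean(duration):
         kbytes    duration
device                     
android    1764  252.333333
ios        7632   24.000000
mac        1669  387.000000
web        2057   65.000000
win        8871  504.000000
take 3 rows with smallest kbytes:
         kbytes    duration
device                     
mac        1669  387.000000
android    1764  252.333333
web        2057   65.000000
add column kbytes_minus_duration = t['kbytes'] - t['duration']:
         kbytes    duration  kbytes_minus_duration
device                                            
mac        1669  387.000000            1282.000000
android    1764  252.333333            1511.666667
web        2057   65.000000            1992.000000
add column sum2 = t['kbytes'] + t['kbytes_minus_duration']:
         kbytes    duration  kbytes_minus_duration         sum2
device                                                         
mac        1669  387.000000            1282.000000  2951.000000
android    1764  252.333333            1511.666667  3275.666667
web        2057   65.000000            1992.000000  4049.000000
filter rows where duration > 252:
         kbytes    duration  kbytes_minus_duration         sum2
device                                                         
mac        1669  387.000000            1282.000000  2951.000000
android    1764  252.333333            1511.666667  3275.666667

2951.0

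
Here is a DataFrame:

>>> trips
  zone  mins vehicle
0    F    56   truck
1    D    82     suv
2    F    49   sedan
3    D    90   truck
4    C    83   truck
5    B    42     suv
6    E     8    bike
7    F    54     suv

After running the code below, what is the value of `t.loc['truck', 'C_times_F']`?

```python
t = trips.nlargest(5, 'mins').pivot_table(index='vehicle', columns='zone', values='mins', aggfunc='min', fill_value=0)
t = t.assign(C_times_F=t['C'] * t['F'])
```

take 5 rows with largest mins:
  zone  mins vehicle
3    D    90   truck
4    C    83   truck
1    D    82     suv
0    F    56   truck
7    F    54     suv
pivot: rows=vehicle, cols=zone, min(mins):
zone      C   D   F
vehicle            
suv       0  82  54
truck    83  90  56
add column C_times_F = t['C'] * t['F']:
zone      C   D   F  C_times_F
vehicle                       
suv       0  82  54          0
truck    83  90  56       4648

4648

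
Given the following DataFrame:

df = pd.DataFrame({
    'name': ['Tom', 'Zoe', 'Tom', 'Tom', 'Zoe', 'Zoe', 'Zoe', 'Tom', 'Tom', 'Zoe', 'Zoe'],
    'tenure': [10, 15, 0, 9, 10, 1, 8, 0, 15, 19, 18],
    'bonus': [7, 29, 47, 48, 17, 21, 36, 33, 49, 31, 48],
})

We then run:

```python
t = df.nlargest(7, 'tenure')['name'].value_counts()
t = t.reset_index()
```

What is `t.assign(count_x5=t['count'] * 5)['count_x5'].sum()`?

take 7 rows with largest tenure:
   name  tenure  bonus
9   Zoe      19     31
10  Zoe      18     48
1   Zoe      15     29
8   Tom      15     49
0   Tom      10      7
4   Zoe      10     17
3   Tom       9     48
value_counts of name:
name
Zoe    4
Tom    3
Name: count, dtype: int64
reset_index():
  name  count
0  Zoe      4
1  Tom      3
add column count_x5 = t['count'] * 5:
  name  count  count_x5
0  Zoe      4        20
1  Tom      3        15

35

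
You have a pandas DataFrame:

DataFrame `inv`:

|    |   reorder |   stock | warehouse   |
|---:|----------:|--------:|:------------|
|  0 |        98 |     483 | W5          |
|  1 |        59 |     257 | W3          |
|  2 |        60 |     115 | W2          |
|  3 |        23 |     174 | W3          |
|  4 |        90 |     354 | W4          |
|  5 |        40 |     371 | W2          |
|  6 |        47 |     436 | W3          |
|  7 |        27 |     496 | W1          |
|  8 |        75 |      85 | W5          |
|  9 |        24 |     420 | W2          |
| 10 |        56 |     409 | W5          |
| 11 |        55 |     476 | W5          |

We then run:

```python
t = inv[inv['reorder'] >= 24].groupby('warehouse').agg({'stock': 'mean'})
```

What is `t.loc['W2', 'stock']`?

filter rows where reorder >= 24:
    reorder  stock warehouse
0        98    483        W5
1        59    257        W3
2        60    115        W2
4        90    354        W4
5        40    371        W2
6        47    436        W3
7        27    496        W1
8        75     85        W5
9        24    420        W2
10       56    409        W5
11       55    476        W5
group by warehouse, mean of stock:
            stock
warehouse        
W1         496.00
W2         302.00
W3         346.50
W4         354.00
W5         363.25
Hence 302.0.

302.0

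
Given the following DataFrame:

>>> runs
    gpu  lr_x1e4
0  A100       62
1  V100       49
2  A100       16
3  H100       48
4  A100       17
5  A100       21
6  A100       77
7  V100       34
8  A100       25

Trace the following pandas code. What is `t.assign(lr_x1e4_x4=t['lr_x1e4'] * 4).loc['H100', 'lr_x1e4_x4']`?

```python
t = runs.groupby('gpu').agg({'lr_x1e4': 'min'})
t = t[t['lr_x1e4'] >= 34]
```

group by gpu, min of lr_x1e4:
      lr_x1e4
gpu          
A100       16
H100       48
V100       34
filter rows where lr_x1e4 >= 34:
      lr_x1e4
gpu          
H100       48
V100       34
add column lr_x1e4_x4 = t['lr_x1e4'] * 4:
      lr_x1e4  lr_x1e4_x4
gpu                      
H100       48         192
V100       34         136
The value at row 'H100', column 'lr_x1e4_x4' is 192.

192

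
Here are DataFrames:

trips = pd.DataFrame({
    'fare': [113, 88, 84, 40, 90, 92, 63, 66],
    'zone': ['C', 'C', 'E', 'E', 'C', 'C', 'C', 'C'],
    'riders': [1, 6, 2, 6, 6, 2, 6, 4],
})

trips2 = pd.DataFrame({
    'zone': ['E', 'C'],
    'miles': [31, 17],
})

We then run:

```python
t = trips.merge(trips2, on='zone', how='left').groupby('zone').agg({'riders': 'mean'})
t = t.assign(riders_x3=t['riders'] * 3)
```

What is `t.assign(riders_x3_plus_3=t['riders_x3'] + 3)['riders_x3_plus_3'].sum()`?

30.5

merge on 'zone' (how='left') → 8 rows:
   fare zone  riders  miles
0   113    C       1     17
1    88    C       6     17
2    84    E       2     31
3    40    E       6     31
4    90    C       6     17
5    92    C       2     17
6    63    C       6     17
7    66    C       4     17
group by zone, mean of riders:
        riders
zone          
C     4.166667
E     4.000000
add column riders_x3 = t['riders'] * 3:
        riders  riders_x3
zone                     
C     4.166667       12.5
E     4.000000       12.0
add column riders_x3_plus_3 = t['riders_x3'] + 3:
        riders  riders_x3  riders_x3_plus_3
zone                                       
C     4.166667       12.5              15.5
E     4.000000       12.0              15.0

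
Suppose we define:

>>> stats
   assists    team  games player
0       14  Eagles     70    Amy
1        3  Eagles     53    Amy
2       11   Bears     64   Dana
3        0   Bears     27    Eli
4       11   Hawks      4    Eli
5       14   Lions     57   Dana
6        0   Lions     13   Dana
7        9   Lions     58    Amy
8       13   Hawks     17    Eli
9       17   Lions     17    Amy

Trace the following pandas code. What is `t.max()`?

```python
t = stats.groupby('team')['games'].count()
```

group by team, count of games:
team
Bears     2
Eagles    2
Hawks     2
Lions     4
Name: games, dtype: int64
Finally, max of the resulting series = 4.

4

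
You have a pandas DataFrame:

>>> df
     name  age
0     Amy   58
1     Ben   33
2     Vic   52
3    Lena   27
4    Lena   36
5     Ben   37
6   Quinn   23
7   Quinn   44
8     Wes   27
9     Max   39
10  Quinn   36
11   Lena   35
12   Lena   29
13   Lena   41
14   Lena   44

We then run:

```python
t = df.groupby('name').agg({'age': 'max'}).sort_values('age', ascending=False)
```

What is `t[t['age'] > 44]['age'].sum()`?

group by name, max of age:
       age
name      
Amy     58
Ben     37
Lena    44
Max     39
Quinn   44
Vic     52
Wes     27
sort by age descending:
       age
name      
Amy     58
Vic     52
Lena    44
Quinn   44
Max     39
Ben     37
Wes     27
filter rows where age > 44:
      age
name     
Amy    58
Vic    52
sum of column 'age' → 110

110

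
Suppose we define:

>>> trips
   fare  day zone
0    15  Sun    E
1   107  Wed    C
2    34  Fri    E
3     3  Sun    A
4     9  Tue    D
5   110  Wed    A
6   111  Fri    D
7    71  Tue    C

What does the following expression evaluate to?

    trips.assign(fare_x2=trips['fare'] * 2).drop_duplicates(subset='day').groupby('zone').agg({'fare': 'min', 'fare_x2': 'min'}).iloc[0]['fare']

107

add column fare_x2 = trips['fare'] * 2:
   fare  day zone  fare_x2
0    15  Sun    E       30
1   107  Wed    C      214
2    34  Fri    E       68
3     3  Sun    A        6
4     9  Tue    D       18
5   110  Wed    A      220
6   111  Fri    D      222
7    71  Tue    C      142
drop duplicate day (keep=first):
   fare  day zone  fare_x2
0    15  Sun    E       30
1   107  Wed    C      214
2    34  Fri    E       68
4     9  Tue    D       18
group by zone: min(fare), min(fare_x2):
      fare  fare_x2
zone               
C      107      214
D        9       18
E       15       30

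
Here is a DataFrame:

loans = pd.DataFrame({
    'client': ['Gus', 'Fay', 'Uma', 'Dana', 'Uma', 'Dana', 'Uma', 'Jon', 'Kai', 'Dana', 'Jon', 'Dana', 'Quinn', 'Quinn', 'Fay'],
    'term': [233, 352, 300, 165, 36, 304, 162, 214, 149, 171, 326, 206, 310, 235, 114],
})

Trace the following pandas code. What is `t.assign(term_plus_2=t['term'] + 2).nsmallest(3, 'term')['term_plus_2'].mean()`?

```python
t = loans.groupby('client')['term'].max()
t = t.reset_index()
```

229.333333333

group by client, max of term:
client
Dana     304
Fay      352
Gus      233
Jon      326
Kai      149
Quinn    310
Uma      300
Name: term, dtype: int64
reset_index():
  client  term
0   Dana   304
1    Fay   352
2    Gus   233
3    Jon   326
4    Kai   149
5  Quinn   310
6    Uma   300
add column term_plus_2 = t['term'] + 2:
  client  term  term_plus_2
0   Dana   304          306
1    Fay   352          354
2    Gus   233          235
3    Jon   326          328
4    Kai   149          151
5  Quinn   310          312
6    Uma   300          302
take 3 rows with smallest term:
  client  term  term_plus_2
4    Kai   149          151
2    Gus   233          235
6    Uma   300          302
Hence 229.333333333.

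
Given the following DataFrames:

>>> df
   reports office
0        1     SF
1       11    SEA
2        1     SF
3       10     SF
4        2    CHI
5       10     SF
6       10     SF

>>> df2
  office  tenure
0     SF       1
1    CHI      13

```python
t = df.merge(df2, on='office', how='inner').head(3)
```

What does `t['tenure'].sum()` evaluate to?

merge on 'office' (how='inner') → 6 rows:
   reports office  tenure
0        1     SF       1
1        1     SF       1
2       10     SF       1
3        2    CHI      13
4       10     SF       1
5       10     SF       1
take first 3 rows:
   reports office  tenure
0        1     SF       1
1        1     SF       1
2       10     SF       1
Reading off the sum of column 'tenure', we get 3.

3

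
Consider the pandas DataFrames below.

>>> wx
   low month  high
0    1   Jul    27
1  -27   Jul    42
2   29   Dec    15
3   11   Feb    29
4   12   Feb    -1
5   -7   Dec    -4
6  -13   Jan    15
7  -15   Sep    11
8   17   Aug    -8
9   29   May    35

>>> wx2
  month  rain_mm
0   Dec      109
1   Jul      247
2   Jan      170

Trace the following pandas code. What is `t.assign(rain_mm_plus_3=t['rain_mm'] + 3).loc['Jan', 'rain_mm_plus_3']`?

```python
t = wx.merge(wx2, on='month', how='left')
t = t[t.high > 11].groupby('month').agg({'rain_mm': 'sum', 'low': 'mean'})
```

173.0

merge on 'month' (how='left') → 10 rows:
   low month  high  rain_mm
0    1   Jul    27    247.0
1  -27   Jul    42    247.0
2   29   Dec    15    109.0
3   11   Feb    29      NaN
4   12   Feb    -1      NaN
5   -7   Dec    -4    109.0
6  -13   Jan    15    170.0
7  -15   Sep    11      NaN
8   17   Aug    -8      NaN
9   29   May    35      NaN
filter rows where high > 11:
   low month  high  rain_mm
0    1   Jul    27    247.0
1  -27   Jul    42    247.0
2   29   Dec    15    109.0
3   11   Feb    29      NaN
6  -13   Jan    15    170.0
9   29   May    35      NaN
group by month: sum(rain_mm), mean(low):
       rain_mm   low
month               
Dec      109.0  29.0
Feb        0.0  11.0
Jan      170.0 -13.0
Jul      494.0 -13.0
May        0.0  29.0
add column rain_mm_plus_3 = t['rain_mm'] + 3:
       rain_mm   low  rain_mm_plus_3
month                               
Dec      109.0  29.0           112.0
Feb        0.0  11.0             3.0
Jan      170.0 -13.0           173.0
Jul      494.0 -13.0           497.0
May        0.0  29.0             3.0
Reading off the value at row 'Jan', column 'rain_mm_plus_3', we get 173.0.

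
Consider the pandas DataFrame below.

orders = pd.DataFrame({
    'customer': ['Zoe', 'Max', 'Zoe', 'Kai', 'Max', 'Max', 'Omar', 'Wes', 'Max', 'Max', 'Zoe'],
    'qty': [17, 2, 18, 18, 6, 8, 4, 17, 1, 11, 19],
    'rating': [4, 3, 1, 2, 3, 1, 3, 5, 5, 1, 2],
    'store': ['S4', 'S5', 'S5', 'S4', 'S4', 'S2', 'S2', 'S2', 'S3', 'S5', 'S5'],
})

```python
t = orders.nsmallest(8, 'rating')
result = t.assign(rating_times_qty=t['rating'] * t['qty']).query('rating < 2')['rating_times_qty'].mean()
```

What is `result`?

take 8 rows with smallest rating:
   customer  qty  rating store
2       Zoe   18       1    S5
5       Max    8       1    S2
9       Max   11       1    S5
3       Kai   18       2    S4
10      Zoe   19       2    S5
1       Max    2       3    S5
4       Max    6       3    S4
6      Omar    4       3    S2
add column rating_times_qty = t['rating'] * t['qty']:
   customer  qty  rating store  rating_times_qty
2       Zoe   18       1    S5                18
5       Max    8       1    S2                 8
9       Max   11       1    S5                11
3       Kai   18       2    S4                36
10      Zoe   19       2    S5                38
1       Max    2       3    S5                 6
4       Max    6       3    S4                18
6      Omar    4       3    S2                12
filter rows where rating < 2:
  customer  qty  rating store  rating_times_qty
2      Zoe   18       1    S5                18
5      Max    8       1    S2                 8
9      Max   11       1    S5                11
Finally, mean of column 'rating_times_qty' = 12.3333333333.

12.3333333333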